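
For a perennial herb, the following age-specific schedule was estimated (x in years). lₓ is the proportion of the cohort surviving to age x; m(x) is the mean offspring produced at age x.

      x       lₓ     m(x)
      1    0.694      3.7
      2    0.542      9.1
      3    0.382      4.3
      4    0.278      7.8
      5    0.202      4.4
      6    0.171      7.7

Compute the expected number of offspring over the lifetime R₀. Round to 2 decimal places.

R₀ = Σ lₓ m(x):
  age 1: 0.694 × 3.7 = 2.5678
  age 2: 0.542 × 9.1 = 4.9322
  age 3: 0.382 × 4.3 = 1.6426
  age 4: 0.278 × 7.8 = 2.1684
  age 5: 0.202 × 4.4 = 0.8888
  age 6: 0.171 × 7.7 = 1.3167
R₀ = 2.5678 + 4.9322 + 1.6426 + 2.1684 + 0.8888 + 1.3167 = 13.5165

13.52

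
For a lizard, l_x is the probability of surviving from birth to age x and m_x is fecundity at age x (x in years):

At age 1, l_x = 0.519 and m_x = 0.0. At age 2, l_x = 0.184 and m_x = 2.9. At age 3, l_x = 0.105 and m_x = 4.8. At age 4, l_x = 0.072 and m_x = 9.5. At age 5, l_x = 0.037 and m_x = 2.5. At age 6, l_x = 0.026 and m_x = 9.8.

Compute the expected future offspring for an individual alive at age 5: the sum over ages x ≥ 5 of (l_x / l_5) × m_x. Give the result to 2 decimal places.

l_5 = 0.037. Conditional survival from age 5 to x is l_x / l_5.
  x=5: (0.037/0.037) × 2.5 = 2.5000
  x=6: (0.026/0.037) × 9.8 = 6.8865
Sum = 2.5000 + 6.8865 = 9.3865

9.39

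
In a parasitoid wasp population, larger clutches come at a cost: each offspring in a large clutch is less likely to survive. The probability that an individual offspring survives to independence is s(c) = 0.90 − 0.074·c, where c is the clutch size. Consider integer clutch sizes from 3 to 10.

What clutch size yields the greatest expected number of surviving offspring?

6

Expected surviving offspring = c × s(c):
  c=3: 3 × 0.678 = 2.034
  c=4: 4 × 0.604 = 2.416
  c=5: 5 × 0.530 = 2.650
  c=6: 6 × 0.456 = 2.736
  c=7: 7 × 0.382 = 2.674
  c=8: 8 × 0.308 = 2.464
  c=9: 9 × 0.234 = 2.106
  c=10: 10 × 0.160 = 1.600
Maximum at c = 6 (2.736 surviving offspring).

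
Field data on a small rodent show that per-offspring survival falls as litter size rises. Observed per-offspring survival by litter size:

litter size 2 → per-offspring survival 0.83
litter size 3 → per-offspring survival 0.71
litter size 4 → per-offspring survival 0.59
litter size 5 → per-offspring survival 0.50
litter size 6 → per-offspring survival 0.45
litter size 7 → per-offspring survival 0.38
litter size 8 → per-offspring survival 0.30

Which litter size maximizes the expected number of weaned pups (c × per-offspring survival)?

6

Expected weaned pups = c × s(c):
  c=2: 2 × 0.83 = 1.660
  c=3: 3 × 0.71 = 2.130
  c=4: 4 × 0.59 = 2.360
  c=5: 5 × 0.50 = 2.500
  c=6: 6 × 0.45 = 2.700
  c=7: 7 × 0.38 = 2.660
  c=8: 8 × 0.30 = 2.400
Maximum at c = 6 (2.700 weaned pups).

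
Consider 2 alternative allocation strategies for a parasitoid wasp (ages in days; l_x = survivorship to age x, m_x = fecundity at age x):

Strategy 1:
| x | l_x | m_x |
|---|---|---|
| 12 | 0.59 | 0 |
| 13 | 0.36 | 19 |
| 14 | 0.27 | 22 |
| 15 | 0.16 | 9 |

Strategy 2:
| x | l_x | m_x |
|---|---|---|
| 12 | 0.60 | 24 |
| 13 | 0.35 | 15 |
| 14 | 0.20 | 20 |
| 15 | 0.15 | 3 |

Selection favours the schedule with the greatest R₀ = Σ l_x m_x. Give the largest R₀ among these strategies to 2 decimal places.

Strategy 1: R₀ = 0.59×0 + 0.36×19 + 0.27×22 + 0.16×9 = 14.2200
Strategy 2: R₀ = 0.60×24 + 0.35×15 + 0.20×20 + 0.15×3 = 24.1000
Highest R₀: strategy 2 with 24.1000.

24.10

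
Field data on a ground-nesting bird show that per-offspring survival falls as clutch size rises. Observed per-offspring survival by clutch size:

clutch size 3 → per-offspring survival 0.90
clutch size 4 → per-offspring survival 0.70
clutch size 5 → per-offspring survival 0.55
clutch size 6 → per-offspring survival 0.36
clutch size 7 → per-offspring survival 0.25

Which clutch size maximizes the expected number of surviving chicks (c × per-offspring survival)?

Expected surviving chicks = c × s(c):
  c=3: 3 × 0.90 = 2.700
  c=4: 4 × 0.70 = 2.800
  c=5: 5 × 0.55 = 2.750
  c=6: 6 × 0.36 = 2.160
  c=7: 7 × 0.25 = 1.750
Maximum at c = 4 (2.800 surviving chicks).

4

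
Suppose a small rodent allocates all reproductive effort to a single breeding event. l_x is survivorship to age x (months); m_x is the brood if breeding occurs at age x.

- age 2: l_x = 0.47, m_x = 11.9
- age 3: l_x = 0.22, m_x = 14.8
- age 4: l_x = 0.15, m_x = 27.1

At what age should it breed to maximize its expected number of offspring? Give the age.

2

Expected offspring if breeding at age x = l_x × m_x:
  age 2: 0.47 × 11.9 = 5.593
  age 3: 0.22 × 14.8 = 3.256
  age 4: 0.15 × 27.1 = 4.065
Maximum at age 2 (5.593).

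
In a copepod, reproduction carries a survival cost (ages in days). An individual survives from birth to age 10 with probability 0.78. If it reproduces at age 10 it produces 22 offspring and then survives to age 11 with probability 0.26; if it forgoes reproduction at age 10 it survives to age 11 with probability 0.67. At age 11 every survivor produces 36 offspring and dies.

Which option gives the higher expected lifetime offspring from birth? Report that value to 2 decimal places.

24.46

breed at age 10: R₀ = 0.78 × (22 + 0.26 × 36) = 0.78 × 31.3600 = 24.4608
delay to age 11: R₀ = 0.78 × (0.67 × 36) = 0.78 × 24.1200 = 18.8136
Higher: breed at age 10 (24.4608).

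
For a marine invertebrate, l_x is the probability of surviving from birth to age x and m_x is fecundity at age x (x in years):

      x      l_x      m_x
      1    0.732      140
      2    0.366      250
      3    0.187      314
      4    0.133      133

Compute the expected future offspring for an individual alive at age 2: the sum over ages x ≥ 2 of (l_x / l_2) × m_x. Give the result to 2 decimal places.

l_2 = 0.366. Conditional survival from age 2 to x is l_x / l_2.
  x=2: (0.366/0.366) × 250 = 250.0000
  x=3: (0.187/0.366) × 314 = 160.4317
  x=4: (0.133/0.366) × 133 = 48.3306
Sum = 250.0000 + 160.4317 + 48.3306 = 458.7623

458.76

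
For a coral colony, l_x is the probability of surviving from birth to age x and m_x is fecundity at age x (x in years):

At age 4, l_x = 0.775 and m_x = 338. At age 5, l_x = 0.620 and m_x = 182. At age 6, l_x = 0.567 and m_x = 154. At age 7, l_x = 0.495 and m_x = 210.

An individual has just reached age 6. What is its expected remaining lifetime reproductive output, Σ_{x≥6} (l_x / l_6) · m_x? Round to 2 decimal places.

l_6 = 0.567. Conditional survival from age 6 to x is l_x / l_6.
  x=6: (0.567/0.567) × 154 = 154.0000
  x=7: (0.495/0.567) × 210 = 183.3333
Sum = 154.0000 + 183.3333 = 337.3333

337.33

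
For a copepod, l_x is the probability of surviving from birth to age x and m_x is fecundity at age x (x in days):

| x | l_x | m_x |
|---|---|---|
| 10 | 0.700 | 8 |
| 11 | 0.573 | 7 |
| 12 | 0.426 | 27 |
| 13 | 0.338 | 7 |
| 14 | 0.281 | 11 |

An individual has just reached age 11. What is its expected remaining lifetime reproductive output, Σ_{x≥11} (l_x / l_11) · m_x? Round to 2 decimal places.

l_11 = 0.573. Conditional survival from age 11 to x is l_x / l_11.
  x=11: (0.573/0.573) × 7 = 7.0000
  x=12: (0.426/0.573) × 27 = 20.0733
  x=13: (0.338/0.573) × 7 = 4.1291
  x=14: (0.281/0.573) × 11 = 5.3944
Sum = 7.0000 + 20.0733 + 4.1291 + 5.3944 = 36.5969

36.60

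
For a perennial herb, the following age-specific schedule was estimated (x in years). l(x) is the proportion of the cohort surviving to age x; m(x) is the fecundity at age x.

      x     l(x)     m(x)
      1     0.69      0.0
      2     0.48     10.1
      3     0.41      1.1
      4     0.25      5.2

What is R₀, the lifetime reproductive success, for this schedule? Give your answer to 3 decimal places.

R₀ = Σ l(x) m(x):
  age 1: 0.69 × 0.0 = 0.0000
  age 2: 0.48 × 10.1 = 4.8480
  age 3: 0.41 × 1.1 = 0.4510
  age 4: 0.25 × 5.2 = 1.3000
R₀ = 0.0000 + 4.8480 + 0.4510 + 1.3000 = 6.5990

6.599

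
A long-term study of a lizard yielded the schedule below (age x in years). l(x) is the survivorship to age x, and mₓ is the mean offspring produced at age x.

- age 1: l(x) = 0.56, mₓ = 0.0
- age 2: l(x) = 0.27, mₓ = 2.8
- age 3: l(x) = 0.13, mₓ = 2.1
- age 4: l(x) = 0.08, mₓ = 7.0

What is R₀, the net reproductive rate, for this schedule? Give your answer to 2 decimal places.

1.59

R₀ = Σ l(x) mₓ:
  age 1: 0.56 × 0.0 = 0.0000
  age 2: 0.27 × 2.8 = 0.7560
  age 3: 0.13 × 2.1 = 0.2730
  age 4: 0.08 × 7.0 = 0.5600
R₀ = 0.0000 + 0.7560 + 0.2730 + 0.5600 = 1.5890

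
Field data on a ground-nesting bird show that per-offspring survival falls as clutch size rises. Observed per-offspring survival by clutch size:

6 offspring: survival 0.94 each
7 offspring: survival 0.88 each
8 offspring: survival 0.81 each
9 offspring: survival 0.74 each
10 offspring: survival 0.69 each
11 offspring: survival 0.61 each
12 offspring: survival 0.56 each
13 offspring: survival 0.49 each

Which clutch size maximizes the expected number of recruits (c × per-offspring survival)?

10

Expected recruits = c × s(c):
  c=6: 6 × 0.94 = 5.640
  c=7: 7 × 0.88 = 6.160
  c=8: 8 × 0.81 = 6.480
  c=9: 9 × 0.74 = 6.660
  c=10: 10 × 0.69 = 6.900
  c=11: 11 × 0.61 = 6.710
  c=12: 12 × 0.56 = 6.720
  c=13: 13 × 0.49 = 6.370
Maximum at c = 10 (6.900 recruits).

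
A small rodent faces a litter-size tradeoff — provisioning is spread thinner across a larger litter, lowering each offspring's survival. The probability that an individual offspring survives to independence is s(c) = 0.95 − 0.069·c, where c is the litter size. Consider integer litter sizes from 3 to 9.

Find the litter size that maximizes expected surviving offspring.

Expected surviving offspring = c × s(c):
  c=3: 3 × 0.743 = 2.229
  c=4: 4 × 0.674 = 2.696
  c=5: 5 × 0.605 = 3.025
  c=6: 6 × 0.536 = 3.216
  c=7: 7 × 0.467 = 3.269
  c=8: 8 × 0.398 = 3.184
  c=9: 9 × 0.329 = 2.961
Maximum at c = 7 (3.269 surviving offspring).

7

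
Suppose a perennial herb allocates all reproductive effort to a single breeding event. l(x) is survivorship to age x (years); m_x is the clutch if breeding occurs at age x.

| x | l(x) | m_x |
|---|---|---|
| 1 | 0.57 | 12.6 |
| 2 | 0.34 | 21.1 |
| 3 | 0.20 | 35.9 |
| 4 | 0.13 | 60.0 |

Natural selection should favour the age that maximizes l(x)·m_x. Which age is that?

4

Expected offspring if breeding at age x = l(x) × m_x:
  age 1: 0.57 × 12.6 = 7.182
  age 2: 0.34 × 21.1 = 7.174
  age 3: 0.20 × 35.9 = 7.180
  age 4: 0.13 × 60.0 = 7.800
Maximum at age 4 (7.800).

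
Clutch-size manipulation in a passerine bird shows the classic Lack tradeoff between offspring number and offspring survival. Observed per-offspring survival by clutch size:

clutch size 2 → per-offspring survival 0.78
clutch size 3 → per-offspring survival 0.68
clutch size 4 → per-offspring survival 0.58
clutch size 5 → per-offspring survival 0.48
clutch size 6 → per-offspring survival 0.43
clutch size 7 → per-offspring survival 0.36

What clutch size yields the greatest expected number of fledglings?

Expected fledglings = c × s(c):
  c=2: 2 × 0.78 = 1.560
  c=3: 3 × 0.68 = 2.040
  c=4: 4 × 0.58 = 2.320
  c=5: 5 × 0.48 = 2.400
  c=6: 6 × 0.43 = 2.580
  c=7: 7 × 0.36 = 2.520
Maximum at c = 6 (2.580 fledglings).

6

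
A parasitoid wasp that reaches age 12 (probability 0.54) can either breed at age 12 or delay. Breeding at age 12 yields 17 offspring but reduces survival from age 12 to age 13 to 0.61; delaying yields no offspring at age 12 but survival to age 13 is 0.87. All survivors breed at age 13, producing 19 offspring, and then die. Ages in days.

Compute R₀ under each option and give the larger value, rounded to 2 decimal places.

15.44

breed at age 12: R₀ = 0.54 × (17 + 0.61 × 19) = 0.54 × 28.5900 = 15.4386
delay to age 13: R₀ = 0.54 × (0.87 × 19) = 0.54 × 16.5300 = 8.9262
Higher: breed at age 12 (15.4386).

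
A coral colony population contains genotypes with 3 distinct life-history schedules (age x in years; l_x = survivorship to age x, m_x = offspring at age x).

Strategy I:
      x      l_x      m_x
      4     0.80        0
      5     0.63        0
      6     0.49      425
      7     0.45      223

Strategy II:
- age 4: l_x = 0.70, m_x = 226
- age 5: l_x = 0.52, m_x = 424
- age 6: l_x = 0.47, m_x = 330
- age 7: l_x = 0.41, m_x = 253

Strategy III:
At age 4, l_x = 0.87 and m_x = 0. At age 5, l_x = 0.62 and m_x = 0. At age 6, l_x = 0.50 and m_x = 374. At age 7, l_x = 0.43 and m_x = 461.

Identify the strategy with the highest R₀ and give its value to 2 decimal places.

637.51

Strategy I: R₀ = 0.80×0 + 0.63×0 + 0.49×425 + 0.45×223 = 308.6000
Strategy II: R₀ = 0.70×226 + 0.52×424 + 0.47×330 + 0.41×253 = 637.5100
Strategy III: R₀ = 0.87×0 + 0.62×0 + 0.50×374 + 0.43×461 = 385.2300
Highest R₀: strategy II with 637.5100.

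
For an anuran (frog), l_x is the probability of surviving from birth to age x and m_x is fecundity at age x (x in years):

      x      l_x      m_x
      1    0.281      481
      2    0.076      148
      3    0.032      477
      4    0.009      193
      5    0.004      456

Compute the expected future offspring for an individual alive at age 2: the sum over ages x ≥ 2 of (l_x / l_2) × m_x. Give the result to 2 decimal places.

l_2 = 0.076. Conditional survival from age 2 to x is l_x / l_2.
  x=2: (0.076/0.076) × 148 = 148.0000
  x=3: (0.032/0.076) × 477 = 200.8421
  x=4: (0.009/0.076) × 193 = 22.8553
  x=5: (0.004/0.076) × 456 = 24.0000
Sum = 148.0000 + 200.8421 + 22.8553 + 24.0000 = 395.6974

395.70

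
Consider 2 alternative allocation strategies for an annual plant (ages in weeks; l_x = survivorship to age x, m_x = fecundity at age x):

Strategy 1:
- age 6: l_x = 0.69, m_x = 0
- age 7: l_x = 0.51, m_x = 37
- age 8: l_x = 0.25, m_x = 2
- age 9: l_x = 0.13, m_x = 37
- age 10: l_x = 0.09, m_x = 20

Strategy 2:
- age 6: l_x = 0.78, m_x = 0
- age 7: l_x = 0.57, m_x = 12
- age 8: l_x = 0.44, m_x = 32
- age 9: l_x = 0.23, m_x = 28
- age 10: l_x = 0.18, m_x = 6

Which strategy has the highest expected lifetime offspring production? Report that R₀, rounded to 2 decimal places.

28.44

Strategy 1: R₀ = 0.69×0 + 0.51×37 + 0.25×2 + 0.13×37 + 0.09×20 = 25.9800
Strategy 2: R₀ = 0.78×0 + 0.57×12 + 0.44×32 + 0.23×28 + 0.18×6 = 28.4400
Highest R₀: strategy 2 with 28.4400.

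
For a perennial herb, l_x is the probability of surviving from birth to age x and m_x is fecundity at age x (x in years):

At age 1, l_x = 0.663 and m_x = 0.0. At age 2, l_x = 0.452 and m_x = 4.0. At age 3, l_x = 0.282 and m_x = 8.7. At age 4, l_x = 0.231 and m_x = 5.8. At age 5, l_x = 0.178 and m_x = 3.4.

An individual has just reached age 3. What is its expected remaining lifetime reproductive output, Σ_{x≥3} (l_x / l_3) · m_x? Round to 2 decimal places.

l_3 = 0.282. Conditional survival from age 3 to x is l_x / l_3.
  x=3: (0.282/0.282) × 8.7 = 8.7000
  x=4: (0.231/0.282) × 5.8 = 4.7511
  x=5: (0.178/0.282) × 3.4 = 2.1461
Sum = 8.7000 + 4.7511 + 2.1461 = 15.5972

15.60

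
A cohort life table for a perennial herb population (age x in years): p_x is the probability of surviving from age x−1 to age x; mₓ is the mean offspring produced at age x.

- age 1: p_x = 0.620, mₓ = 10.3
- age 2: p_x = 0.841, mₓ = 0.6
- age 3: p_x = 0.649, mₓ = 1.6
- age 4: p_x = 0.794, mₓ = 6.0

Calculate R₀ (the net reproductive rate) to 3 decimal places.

8.852

Survivorship from birth: l_x = p_1·p_2·…·p_x.
  l_1 = 0.62000
  l_2 = 0.52142
  l_3 = 0.33840
  l_4 = 0.26869
R₀ = Σ l_x mₓ:
  age 1: 0.62000 × 10.3 = 6.3860
  age 2: 0.52142 × 0.6 = 0.3129
  age 3: 0.33840 × 1.6 = 0.5414
  age 4: 0.26869 × 6.0 = 1.6121
R₀ = 6.3860 + 0.3129 + 0.5414 + 1.6121 = 8.8524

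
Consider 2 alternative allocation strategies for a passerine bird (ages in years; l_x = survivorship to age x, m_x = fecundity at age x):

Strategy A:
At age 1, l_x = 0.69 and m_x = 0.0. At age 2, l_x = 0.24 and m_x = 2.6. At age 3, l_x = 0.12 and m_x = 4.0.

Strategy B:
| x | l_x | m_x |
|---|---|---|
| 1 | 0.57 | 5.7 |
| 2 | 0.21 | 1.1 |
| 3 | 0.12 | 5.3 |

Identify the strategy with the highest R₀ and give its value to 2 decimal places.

4.12

Strategy A: R₀ = 0.69×0.0 + 0.24×2.6 + 0.12×4.0 = 1.1040
Strategy B: R₀ = 0.57×5.7 + 0.21×1.1 + 0.12×5.3 = 4.1160
Highest R₀: strategy B with 4.1160.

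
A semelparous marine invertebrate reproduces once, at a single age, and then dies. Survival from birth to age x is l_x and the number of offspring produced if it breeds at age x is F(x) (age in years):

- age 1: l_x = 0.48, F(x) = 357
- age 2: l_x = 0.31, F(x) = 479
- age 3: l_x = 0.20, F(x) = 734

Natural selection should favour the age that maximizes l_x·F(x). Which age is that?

1

Expected offspring if breeding at age x = l_x × F(x):
  age 1: 0.48 × 357 = 171.360
  age 2: 0.31 × 479 = 148.490
  age 3: 0.20 × 734 = 146.800
Maximum at age 1 (171.360).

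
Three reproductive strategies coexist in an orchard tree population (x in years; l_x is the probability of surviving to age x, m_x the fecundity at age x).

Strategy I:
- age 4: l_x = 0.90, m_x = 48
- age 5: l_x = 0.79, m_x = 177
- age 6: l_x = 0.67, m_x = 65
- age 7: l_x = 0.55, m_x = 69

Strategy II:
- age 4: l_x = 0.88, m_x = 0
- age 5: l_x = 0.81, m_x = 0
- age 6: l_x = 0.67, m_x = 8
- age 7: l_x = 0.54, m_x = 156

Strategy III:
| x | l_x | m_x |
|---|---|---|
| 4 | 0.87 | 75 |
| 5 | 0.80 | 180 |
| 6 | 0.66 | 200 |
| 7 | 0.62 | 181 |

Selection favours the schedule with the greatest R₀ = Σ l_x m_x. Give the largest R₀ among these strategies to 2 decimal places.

Strategy I: R₀ = 0.90×48 + 0.79×177 + 0.67×65 + 0.55×69 = 264.5300
Strategy II: R₀ = 0.88×0 + 0.81×0 + 0.67×8 + 0.54×156 = 89.6000
Strategy III: R₀ = 0.87×75 + 0.80×180 + 0.66×200 + 0.62×181 = 453.4700
Highest R₀: strategy III with 453.4700.

453.47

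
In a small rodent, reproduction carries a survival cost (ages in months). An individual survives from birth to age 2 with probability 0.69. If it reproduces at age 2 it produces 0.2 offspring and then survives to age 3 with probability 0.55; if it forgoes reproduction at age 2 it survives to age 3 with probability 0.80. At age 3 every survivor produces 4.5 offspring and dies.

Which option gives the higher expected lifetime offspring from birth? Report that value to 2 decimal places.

breed at age 2: R₀ = 0.69 × (0.2 + 0.55 × 4.5) = 0.69 × 2.6750 = 1.8458
delay to age 3: R₀ = 0.69 × (0.80 × 4.5) = 0.69 × 3.6000 = 2.4840
Higher: delay to age 3 (2.4840).

2.48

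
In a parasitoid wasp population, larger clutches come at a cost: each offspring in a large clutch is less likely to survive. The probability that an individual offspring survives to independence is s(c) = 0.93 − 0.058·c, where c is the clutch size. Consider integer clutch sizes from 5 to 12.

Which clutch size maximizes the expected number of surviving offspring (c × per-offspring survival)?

Expected surviving offspring = c × s(c):
  c=5: 5 × 0.640 = 3.200
  c=6: 6 × 0.582 = 3.492
  c=7: 7 × 0.524 = 3.668
  c=8: 8 × 0.466 = 3.728
  c=9: 9 × 0.408 = 3.672
  c=10: 10 × 0.350 = 3.500
  c=11: 11 × 0.292 = 3.212
  c=12: 12 × 0.234 = 2.808
Maximum at c = 8 (3.728 surviving offspring).

8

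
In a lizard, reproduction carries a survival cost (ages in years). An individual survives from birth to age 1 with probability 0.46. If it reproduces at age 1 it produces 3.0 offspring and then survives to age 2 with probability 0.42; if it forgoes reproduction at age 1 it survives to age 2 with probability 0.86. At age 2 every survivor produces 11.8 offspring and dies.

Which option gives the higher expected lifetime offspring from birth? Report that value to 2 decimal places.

breed at age 1: R₀ = 0.46 × (3.0 + 0.42 × 11.8) = 0.46 × 7.9560 = 3.6598
delay to age 2: R₀ = 0.46 × (0.86 × 11.8) = 0.46 × 10.1480 = 4.6681
Higher: delay to age 2 (4.6681).

4.67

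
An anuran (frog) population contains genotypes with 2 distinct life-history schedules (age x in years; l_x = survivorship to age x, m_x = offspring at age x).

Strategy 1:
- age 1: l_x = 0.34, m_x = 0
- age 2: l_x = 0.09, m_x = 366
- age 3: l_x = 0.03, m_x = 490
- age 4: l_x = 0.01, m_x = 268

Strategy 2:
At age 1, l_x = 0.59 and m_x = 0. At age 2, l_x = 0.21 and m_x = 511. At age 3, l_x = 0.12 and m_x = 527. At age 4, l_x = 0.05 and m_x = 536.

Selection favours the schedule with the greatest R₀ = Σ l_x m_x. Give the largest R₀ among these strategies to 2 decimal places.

197.35

Strategy 1: R₀ = 0.34×0 + 0.09×366 + 0.03×490 + 0.01×268 = 50.3200
Strategy 2: R₀ = 0.59×0 + 0.21×511 + 0.12×527 + 0.05×536 = 197.3500
Highest R₀: strategy 2 with 197.3500.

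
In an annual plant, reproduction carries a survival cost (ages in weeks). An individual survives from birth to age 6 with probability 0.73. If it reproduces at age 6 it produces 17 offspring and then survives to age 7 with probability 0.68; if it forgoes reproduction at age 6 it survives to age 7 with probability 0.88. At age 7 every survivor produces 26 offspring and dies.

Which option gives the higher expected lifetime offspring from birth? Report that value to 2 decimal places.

breed at age 6: R₀ = 0.73 × (17 + 0.68 × 26) = 0.73 × 34.6800 = 25.3164
delay to age 7: R₀ = 0.73 × (0.88 × 26) = 0.73 × 22.8800 = 16.7024
Higher: breed at age 6 (25.3164).

25.32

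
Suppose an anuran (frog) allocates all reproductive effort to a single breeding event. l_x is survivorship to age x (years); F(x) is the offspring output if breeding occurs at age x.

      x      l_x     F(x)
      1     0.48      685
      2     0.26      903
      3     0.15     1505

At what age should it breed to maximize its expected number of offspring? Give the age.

1

Expected offspring if breeding at age x = l_x × F(x):
  age 1: 0.48 × 685 = 328.800
  age 2: 0.26 × 903 = 234.780
  age 3: 0.15 × 1505 = 225.750
Maximum at age 1 (328.800).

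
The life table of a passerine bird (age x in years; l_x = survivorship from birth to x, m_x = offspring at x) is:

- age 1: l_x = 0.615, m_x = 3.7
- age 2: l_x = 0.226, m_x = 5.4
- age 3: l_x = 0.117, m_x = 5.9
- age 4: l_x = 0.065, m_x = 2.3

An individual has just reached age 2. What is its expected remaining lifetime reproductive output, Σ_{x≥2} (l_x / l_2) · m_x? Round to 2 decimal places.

l_2 = 0.226. Conditional survival from age 2 to x is l_x / l_2.
  x=2: (0.226/0.226) × 5.4 = 5.4000
  x=3: (0.117/0.226) × 5.9 = 3.0544
  x=4: (0.065/0.226) × 2.3 = 0.6615
Sum = 5.4000 + 3.0544 + 0.6615 = 9.1159

9.12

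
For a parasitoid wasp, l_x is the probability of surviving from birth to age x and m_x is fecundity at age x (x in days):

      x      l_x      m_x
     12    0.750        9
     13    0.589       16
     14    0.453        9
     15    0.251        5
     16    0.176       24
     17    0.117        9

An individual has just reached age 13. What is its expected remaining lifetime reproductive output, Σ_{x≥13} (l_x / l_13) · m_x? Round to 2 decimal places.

l_13 = 0.589. Conditional survival from age 13 to x is l_x / l_13.
  x=13: (0.589/0.589) × 16 = 16.0000
  x=14: (0.453/0.589) × 9 = 6.9219
  x=15: (0.251/0.589) × 5 = 2.1307
  x=16: (0.176/0.589) × 24 = 7.1715
  x=17: (0.117/0.589) × 9 = 1.7878
Sum = 16.0000 + 6.9219 + 2.1307 + 7.1715 + 1.7878 = 34.0119

34.01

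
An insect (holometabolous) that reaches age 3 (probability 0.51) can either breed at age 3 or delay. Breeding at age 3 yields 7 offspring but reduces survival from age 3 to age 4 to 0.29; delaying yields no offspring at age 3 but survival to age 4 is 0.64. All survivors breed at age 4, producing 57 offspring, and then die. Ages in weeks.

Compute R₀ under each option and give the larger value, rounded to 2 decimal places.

18.60

breed at age 3: R₀ = 0.51 × (7 + 0.29 × 57) = 0.51 × 23.5300 = 12.0003
delay to age 4: R₀ = 0.51 × (0.64 × 57) = 0.51 × 36.4800 = 18.6048
Higher: delay to age 4 (18.6048).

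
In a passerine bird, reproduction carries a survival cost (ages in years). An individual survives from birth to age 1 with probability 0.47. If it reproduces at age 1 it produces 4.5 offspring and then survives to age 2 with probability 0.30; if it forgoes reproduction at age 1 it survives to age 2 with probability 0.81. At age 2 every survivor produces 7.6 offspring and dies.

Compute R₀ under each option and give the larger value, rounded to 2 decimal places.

breed at age 1: R₀ = 0.47 × (4.5 + 0.30 × 7.6) = 0.47 × 6.7800 = 3.1866
delay to age 2: R₀ = 0.47 × (0.81 × 7.6) = 0.47 × 6.1560 = 2.8933
Higher: breed at age 1 (3.1866).

3.19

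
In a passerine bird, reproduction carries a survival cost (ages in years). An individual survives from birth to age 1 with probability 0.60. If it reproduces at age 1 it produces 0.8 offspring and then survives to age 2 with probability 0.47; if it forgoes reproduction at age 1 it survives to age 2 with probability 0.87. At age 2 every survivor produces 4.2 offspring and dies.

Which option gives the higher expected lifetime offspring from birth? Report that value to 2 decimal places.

breed at age 1: R₀ = 0.60 × (0.8 + 0.47 × 4.2) = 0.60 × 2.7740 = 1.6644
delay to age 2: R₀ = 0.60 × (0.87 × 4.2) = 0.60 × 3.6540 = 2.1924
Higher: delay to age 2 (2.1924).

2.19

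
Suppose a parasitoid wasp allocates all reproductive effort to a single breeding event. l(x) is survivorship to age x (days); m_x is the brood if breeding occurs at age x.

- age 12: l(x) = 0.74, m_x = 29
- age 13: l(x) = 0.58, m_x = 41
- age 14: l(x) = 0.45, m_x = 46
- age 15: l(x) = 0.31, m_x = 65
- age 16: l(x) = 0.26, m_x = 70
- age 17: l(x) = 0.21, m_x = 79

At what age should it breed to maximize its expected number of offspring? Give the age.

13

Expected offspring if breeding at age x = l(x) × m_x:
  age 12: 0.74 × 29 = 21.460
  age 13: 0.58 × 41 = 23.780
  age 14: 0.45 × 46 = 20.700
  age 15: 0.31 × 65 = 20.150
  age 16: 0.26 × 70 = 18.200
  age 17: 0.21 × 79 = 16.590
Maximum at age 13 (23.780).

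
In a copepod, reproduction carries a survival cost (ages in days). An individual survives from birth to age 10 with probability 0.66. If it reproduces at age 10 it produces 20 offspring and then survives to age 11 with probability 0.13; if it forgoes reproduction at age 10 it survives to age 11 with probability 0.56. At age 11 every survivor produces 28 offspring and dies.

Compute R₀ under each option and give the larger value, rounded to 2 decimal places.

breed at age 10: R₀ = 0.66 × (20 + 0.13 × 28) = 0.66 × 23.6400 = 15.6024
delay to age 11: R₀ = 0.66 × (0.56 × 28) = 0.66 × 15.6800 = 10.3488
Higher: breed at age 10 (15.6024).

15.60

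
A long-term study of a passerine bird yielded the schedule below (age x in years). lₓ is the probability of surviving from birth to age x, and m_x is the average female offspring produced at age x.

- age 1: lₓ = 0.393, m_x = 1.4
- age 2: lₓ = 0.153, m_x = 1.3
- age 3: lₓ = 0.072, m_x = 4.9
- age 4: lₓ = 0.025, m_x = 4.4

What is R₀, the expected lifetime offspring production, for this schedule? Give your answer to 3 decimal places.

1.212

R₀ = Σ lₓ m_x:
  age 1: 0.393 × 1.4 = 0.5502
  age 2: 0.153 × 1.3 = 0.1989
  age 3: 0.072 × 4.9 = 0.3528
  age 4: 0.025 × 4.4 = 0.1100
R₀ = 0.5502 + 0.1989 + 0.3528 + 0.1100 = 1.2119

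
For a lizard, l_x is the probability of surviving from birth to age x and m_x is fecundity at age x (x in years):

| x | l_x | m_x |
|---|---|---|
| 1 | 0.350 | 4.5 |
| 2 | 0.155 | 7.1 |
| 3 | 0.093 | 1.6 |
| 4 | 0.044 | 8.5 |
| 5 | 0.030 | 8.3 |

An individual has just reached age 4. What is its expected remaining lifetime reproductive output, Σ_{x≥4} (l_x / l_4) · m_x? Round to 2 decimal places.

14.16

l_4 = 0.044. Conditional survival from age 4 to x is l_x / l_4.
  x=4: (0.044/0.044) × 8.5 = 8.5000
  x=5: (0.030/0.044) × 8.3 = 5.6591
Sum = 8.5000 + 5.6591 = 14.1591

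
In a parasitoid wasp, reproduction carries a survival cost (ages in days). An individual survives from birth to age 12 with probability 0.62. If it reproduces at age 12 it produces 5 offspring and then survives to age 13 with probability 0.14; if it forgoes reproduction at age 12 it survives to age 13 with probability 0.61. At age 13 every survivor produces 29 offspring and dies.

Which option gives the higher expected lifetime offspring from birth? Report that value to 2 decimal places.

breed at age 12: R₀ = 0.62 × (5 + 0.14 × 29) = 0.62 × 9.0600 = 5.6172
delay to age 13: R₀ = 0.62 × (0.61 × 29) = 0.62 × 17.6900 = 10.9678
Higher: delay to age 13 (10.9678).

10.97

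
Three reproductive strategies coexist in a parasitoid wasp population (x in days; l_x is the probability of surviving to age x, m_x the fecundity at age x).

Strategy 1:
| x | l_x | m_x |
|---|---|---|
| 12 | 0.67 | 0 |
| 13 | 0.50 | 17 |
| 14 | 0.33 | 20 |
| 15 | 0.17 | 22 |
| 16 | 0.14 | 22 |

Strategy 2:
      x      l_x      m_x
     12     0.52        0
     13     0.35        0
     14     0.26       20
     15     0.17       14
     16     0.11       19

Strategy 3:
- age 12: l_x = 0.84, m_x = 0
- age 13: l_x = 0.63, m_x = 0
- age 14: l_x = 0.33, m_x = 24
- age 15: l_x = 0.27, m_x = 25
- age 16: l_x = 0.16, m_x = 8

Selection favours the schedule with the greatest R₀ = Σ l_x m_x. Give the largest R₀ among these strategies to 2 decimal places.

Strategy 1: R₀ = 0.67×0 + 0.50×17 + 0.33×20 + 0.17×22 + 0.14×22 = 21.9200
Strategy 2: R₀ = 0.52×0 + 0.35×0 + 0.26×20 + 0.17×14 + 0.11×19 = 9.6700
Strategy 3: R₀ = 0.84×0 + 0.63×0 + 0.33×24 + 0.27×25 + 0.16×8 = 15.9500
Highest R₀: strategy 1 with 21.9200.

21.92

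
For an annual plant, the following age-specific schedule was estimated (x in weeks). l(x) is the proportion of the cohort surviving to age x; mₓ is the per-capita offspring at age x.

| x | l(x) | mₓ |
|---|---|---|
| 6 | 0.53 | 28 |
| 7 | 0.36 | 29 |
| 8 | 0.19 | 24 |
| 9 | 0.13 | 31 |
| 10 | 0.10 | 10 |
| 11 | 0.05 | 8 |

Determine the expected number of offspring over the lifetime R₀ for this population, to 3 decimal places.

35.270

R₀ = Σ l(x) mₓ:
  age 6: 0.53 × 28 = 14.8400
  age 7: 0.36 × 29 = 10.4400
  age 8: 0.19 × 24 = 4.5600
  age 9: 0.13 × 31 = 4.0300
  age 10: 0.10 × 10 = 1.0000
  age 11: 0.05 × 8 = 0.4000
R₀ = 14.8400 + 10.4400 + 4.5600 + 4.0300 + 1.0000 + 0.4000 = 35.2700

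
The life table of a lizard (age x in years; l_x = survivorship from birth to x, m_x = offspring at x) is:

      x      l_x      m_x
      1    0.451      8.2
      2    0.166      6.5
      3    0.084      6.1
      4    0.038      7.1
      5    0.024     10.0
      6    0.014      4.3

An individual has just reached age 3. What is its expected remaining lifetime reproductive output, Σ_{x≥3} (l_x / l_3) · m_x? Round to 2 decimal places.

12.89

l_3 = 0.084. Conditional survival from age 3 to x is l_x / l_3.
  x=3: (0.084/0.084) × 6.1 = 6.1000
  x=4: (0.038/0.084) × 7.1 = 3.2119
  x=5: (0.024/0.084) × 10.0 = 2.8571
  x=6: (0.014/0.084) × 4.3 = 0.7167
Sum = 6.1000 + 3.2119 + 2.8571 + 0.7167 = 12.8857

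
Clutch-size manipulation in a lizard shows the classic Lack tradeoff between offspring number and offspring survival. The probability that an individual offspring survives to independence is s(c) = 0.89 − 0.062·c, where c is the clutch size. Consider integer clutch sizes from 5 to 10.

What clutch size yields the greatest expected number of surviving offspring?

Expected surviving offspring = c × s(c):
  c=5: 5 × 0.580 = 2.900
  c=6: 6 × 0.518 = 3.108
  c=7: 7 × 0.456 = 3.192
  c=8: 8 × 0.394 = 3.152
  c=9: 9 × 0.332 = 2.988
  c=10: 10 × 0.270 = 2.700
Maximum at c = 7 (3.192 surviving offspring).

7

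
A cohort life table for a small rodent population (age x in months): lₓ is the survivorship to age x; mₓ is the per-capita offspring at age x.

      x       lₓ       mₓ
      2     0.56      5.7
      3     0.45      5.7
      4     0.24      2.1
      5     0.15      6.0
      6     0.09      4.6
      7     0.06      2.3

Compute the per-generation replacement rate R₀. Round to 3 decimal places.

R₀ = Σ lₓ mₓ:
  age 2: 0.56 × 5.7 = 3.1920
  age 3: 0.45 × 5.7 = 2.5650
  age 4: 0.24 × 2.1 = 0.5040
  age 5: 0.15 × 6.0 = 0.9000
  age 6: 0.09 × 4.6 = 0.4140
  age 7: 0.06 × 2.3 = 0.1380
R₀ = 3.1920 + 2.5650 + 0.5040 + 0.9000 + 0.4140 + 0.1380 = 7.7130

7.713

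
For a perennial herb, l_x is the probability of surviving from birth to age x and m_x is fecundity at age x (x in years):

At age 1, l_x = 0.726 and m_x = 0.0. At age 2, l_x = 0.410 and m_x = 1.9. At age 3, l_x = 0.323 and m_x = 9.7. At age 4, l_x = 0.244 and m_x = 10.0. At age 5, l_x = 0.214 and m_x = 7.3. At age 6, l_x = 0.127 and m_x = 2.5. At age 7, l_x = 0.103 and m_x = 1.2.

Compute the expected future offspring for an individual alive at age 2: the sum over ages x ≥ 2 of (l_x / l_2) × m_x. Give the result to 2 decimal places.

20.38

l_2 = 0.410. Conditional survival from age 2 to x is l_x / l_2.
  x=2: (0.410/0.410) × 1.9 = 1.9000
  x=3: (0.323/0.410) × 9.7 = 7.6417
  x=4: (0.244/0.410) × 10.0 = 5.9512
  x=5: (0.214/0.410) × 7.3 = 3.8102
  x=6: (0.127/0.410) × 2.5 = 0.7744
  x=7: (0.103/0.410) × 1.2 = 0.3015
Sum = 1.9000 + 7.6417 + 5.9512 + 3.8102 + 0.7744 + 0.3015 = 20.3790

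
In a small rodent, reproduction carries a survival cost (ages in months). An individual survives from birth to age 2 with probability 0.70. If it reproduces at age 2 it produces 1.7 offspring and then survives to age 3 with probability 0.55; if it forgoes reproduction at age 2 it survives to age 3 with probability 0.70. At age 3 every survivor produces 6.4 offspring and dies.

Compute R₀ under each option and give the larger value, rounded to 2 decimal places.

3.65

breed at age 2: R₀ = 0.70 × (1.7 + 0.55 × 6.4) = 0.70 × 5.2200 = 3.6540
delay to age 3: R₀ = 0.70 × (0.70 × 6.4) = 0.70 × 4.4800 = 3.1360
Higher: breed at age 2 (3.6540).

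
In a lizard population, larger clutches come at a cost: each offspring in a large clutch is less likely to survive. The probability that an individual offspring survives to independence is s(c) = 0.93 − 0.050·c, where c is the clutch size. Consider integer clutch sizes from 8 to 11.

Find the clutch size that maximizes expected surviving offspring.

Expected surviving offspring = c × s(c):
  c=8: 8 × 0.530 = 4.240
  c=9: 9 × 0.480 = 4.320
  c=10: 10 × 0.430 = 4.300
  c=11: 11 × 0.380 = 4.180
Maximum at c = 9 (4.320 surviving offspring).

9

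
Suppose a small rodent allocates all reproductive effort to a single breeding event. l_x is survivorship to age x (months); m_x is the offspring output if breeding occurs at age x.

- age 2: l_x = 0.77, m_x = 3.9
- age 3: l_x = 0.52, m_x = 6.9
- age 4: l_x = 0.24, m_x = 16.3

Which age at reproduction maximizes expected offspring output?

Expected offspring if breeding at age x = l_x × m_x:
  age 2: 0.77 × 3.9 = 3.003
  age 3: 0.52 × 6.9 = 3.588
  age 4: 0.24 × 16.3 = 3.912
Maximum at age 4 (3.912).

4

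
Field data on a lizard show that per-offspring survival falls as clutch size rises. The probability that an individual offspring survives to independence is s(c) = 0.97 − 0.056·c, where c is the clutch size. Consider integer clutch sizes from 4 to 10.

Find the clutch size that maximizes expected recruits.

9

Expected recruits = c × s(c):
  c=4: 4 × 0.746 = 2.984
  c=5: 5 × 0.690 = 3.450
  c=6: 6 × 0.634 = 3.804
  c=7: 7 × 0.578 = 4.046
  c=8: 8 × 0.522 = 4.176
  c=9: 9 × 0.466 = 4.194
  c=10: 10 × 0.410 = 4.100
Maximum at c = 9 (4.194 recruits).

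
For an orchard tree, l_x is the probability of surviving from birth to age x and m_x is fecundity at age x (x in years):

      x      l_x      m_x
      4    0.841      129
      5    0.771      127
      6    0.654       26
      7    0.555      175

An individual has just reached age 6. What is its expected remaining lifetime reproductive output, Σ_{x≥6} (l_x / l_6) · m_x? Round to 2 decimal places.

174.51

l_6 = 0.654. Conditional survival from age 6 to x is l_x / l_6.
  x=6: (0.654/0.654) × 26 = 26.0000
  x=7: (0.555/0.654) × 175 = 148.5092
Sum = 26.0000 + 148.5092 = 174.5092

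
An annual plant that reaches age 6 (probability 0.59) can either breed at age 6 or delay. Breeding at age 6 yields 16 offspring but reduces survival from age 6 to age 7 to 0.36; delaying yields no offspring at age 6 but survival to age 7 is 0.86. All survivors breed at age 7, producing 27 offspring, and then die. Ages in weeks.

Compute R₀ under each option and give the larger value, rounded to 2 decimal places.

breed at age 6: R₀ = 0.59 × (16 + 0.36 × 27) = 0.59 × 25.7200 = 15.1748
delay to age 7: R₀ = 0.59 × (0.86 × 27) = 0.59 × 23.2200 = 13.6998
Higher: breed at age 6 (15.1748).

15.17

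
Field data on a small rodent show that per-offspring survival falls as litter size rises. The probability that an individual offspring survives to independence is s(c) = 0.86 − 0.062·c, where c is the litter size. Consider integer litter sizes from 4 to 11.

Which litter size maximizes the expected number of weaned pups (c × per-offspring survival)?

Expected weaned pups = c × s(c):
  c=4: 4 × 0.612 = 2.448
  c=5: 5 × 0.550 = 2.750
  c=6: 6 × 0.488 = 2.928
  c=7: 7 × 0.426 = 2.982
  c=8: 8 × 0.364 = 2.912
  c=9: 9 × 0.302 = 2.718
  c=10: 10 × 0.240 = 2.400
  c=11: 11 × 0.178 = 1.958
Maximum at c = 7 (2.982 weaned pups).

7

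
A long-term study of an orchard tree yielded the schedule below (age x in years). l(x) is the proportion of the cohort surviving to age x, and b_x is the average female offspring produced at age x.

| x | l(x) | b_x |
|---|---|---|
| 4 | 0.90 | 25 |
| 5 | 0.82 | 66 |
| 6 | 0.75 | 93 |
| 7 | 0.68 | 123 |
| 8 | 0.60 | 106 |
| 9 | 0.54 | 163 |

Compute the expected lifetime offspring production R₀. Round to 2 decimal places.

R₀ = Σ l(x) b_x:
  age 4: 0.90 × 25 = 22.5000
  age 5: 0.82 × 66 = 54.1200
  age 6: 0.75 × 93 = 69.7500
  age 7: 0.68 × 123 = 83.6400
  age 8: 0.60 × 106 = 63.6000
  age 9: 0.54 × 163 = 88.0200
R₀ = 22.5000 + 54.1200 + 69.7500 + 83.6400 + 63.6000 + 88.0200 = 381.6300

381.63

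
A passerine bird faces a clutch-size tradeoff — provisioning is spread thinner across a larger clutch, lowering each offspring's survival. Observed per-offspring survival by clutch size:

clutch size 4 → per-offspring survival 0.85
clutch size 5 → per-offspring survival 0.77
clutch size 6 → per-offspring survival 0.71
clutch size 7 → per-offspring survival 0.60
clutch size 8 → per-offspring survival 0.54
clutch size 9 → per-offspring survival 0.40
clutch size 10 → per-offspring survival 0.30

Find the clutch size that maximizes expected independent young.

8

Expected independent young = c × s(c):
  c=4: 4 × 0.85 = 3.400
  c=5: 5 × 0.77 = 3.850
  c=6: 6 × 0.71 = 4.260
  c=7: 7 × 0.60 = 4.200
  c=8: 8 × 0.54 = 4.320
  c=9: 9 × 0.40 = 3.600
  c=10: 10 × 0.30 = 3.000
Maximum at c = 8 (4.320 independent young).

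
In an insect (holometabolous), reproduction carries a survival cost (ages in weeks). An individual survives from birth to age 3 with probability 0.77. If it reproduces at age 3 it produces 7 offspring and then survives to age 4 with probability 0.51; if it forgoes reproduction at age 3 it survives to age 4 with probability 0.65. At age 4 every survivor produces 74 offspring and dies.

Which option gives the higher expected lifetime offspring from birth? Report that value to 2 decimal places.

breed at age 3: R₀ = 0.77 × (7 + 0.51 × 74) = 0.77 × 44.7400 = 34.4498
delay to age 4: R₀ = 0.77 × (0.65 × 74) = 0.77 × 48.1000 = 37.0370
Higher: delay to age 4 (37.0370).

37.04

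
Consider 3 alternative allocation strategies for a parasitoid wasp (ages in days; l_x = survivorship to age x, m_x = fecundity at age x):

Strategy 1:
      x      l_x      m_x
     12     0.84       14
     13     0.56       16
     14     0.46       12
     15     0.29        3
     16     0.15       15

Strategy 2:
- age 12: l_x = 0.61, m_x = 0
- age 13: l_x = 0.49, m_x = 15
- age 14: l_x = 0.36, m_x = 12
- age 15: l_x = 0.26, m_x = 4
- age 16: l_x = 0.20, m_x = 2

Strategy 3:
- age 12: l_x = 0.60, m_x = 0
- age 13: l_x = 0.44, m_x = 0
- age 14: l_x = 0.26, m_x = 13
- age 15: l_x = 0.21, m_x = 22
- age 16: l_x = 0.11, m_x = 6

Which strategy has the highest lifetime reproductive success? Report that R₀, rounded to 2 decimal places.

29.36

Strategy 1: R₀ = 0.84×14 + 0.56×16 + 0.46×12 + 0.29×3 + 0.15×15 = 29.3600
Strategy 2: R₀ = 0.61×0 + 0.49×15 + 0.36×12 + 0.26×4 + 0.20×2 = 13.1100
Strategy 3: R₀ = 0.60×0 + 0.44×0 + 0.26×13 + 0.21×22 + 0.11×6 = 8.6600
Highest R₀: strategy 1 with 29.3600.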